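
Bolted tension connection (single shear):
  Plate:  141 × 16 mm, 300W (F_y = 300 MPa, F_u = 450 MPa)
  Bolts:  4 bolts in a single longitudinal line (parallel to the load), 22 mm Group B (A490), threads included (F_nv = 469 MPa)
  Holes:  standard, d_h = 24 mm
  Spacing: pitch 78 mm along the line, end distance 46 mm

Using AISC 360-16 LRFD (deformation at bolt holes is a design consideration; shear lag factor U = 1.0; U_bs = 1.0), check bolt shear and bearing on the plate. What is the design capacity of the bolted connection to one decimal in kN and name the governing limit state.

534.8 kN (bolt shear governs)

Bolt shear: A_b = π(22)²/4 = 380.13 mm². φR_n = 0.75 × 469 × 380.13 × 4 × 1 = 534.8 kN.
Bearing (16 mm plate, F_u = 450 MPa): end bolts L_c = 46 − 24/2 = 34, R_n = min(1.2×34×16×450, 2.4×22×16×450) = 293.76 kN/bolt; interior L_c = 78 − 24 = 54, R_n = 380.16 kN/bolt. φR_n = 0.75 × (1×293.76 + 3×380.16) = 1075.7 kN.
Governing: min(534.8, 1075.7) = 534.8 kN → bolt shear.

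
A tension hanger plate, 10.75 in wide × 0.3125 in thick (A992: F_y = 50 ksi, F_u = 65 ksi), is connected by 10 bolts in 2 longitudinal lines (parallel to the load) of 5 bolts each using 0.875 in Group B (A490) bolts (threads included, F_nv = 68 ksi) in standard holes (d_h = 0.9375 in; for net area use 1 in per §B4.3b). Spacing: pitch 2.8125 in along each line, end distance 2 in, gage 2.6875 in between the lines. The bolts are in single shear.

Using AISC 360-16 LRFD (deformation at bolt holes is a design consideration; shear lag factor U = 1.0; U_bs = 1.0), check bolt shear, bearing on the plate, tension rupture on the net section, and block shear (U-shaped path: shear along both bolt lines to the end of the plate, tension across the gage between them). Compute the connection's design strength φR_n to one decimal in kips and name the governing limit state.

133.3 kips (net-section rupture governs)

Bolt shear: A_b = π(0.875)²/4 = 0.60132 in². φR_n = 0.75 × 68 × 0.60132 × 10 × 1 = 306.7 kips.
Bearing (0.3125 in plate, F_u = 65 ksi): end bolts L_c = 2 − 0.9375/2 = 1.53125, R_n = min(1.2×1.53125×0.3125×65, 2.4×0.875×0.3125×65) = 37.324 kips/bolt; interior L_c = 2.8125 − 0.9375 = 1.875, R_n = 42.656 kips/bolt. φR_n = 0.75 × (2×37.324 + 8×42.656) = 311.9 kips.
Tension rupture (net): A_n = (10.75 − 2×1)×0.3125 = 2.7344 in² (U = 1.0, A_e = A_n). φR_n = 0.75 × 65 × 2.7344 = 133.3 kips.
Block shear: shear path 2×[2+4×2.8125] = 2×13.25 in, A_gv = 8.2813, A_nv = 2×(13.25 − 4.5×1)×0.3125 = 5.4688 in²; tension across gage: (2.6875 − 1×1)×0.3125 = 0.52734 in². R_n = min(0.6×65×5.4688, 0.6×50×8.2813) + 1.0×65×0.52734 = min(213.28, 248.44) + 34.277 = 247.56 kips. φR_n = 0.75 × 247.56 = 185.7 kips.
Governing: min(306.7, 311.9, 133.3, 185.7) = 133.3 kips → net-section rupture.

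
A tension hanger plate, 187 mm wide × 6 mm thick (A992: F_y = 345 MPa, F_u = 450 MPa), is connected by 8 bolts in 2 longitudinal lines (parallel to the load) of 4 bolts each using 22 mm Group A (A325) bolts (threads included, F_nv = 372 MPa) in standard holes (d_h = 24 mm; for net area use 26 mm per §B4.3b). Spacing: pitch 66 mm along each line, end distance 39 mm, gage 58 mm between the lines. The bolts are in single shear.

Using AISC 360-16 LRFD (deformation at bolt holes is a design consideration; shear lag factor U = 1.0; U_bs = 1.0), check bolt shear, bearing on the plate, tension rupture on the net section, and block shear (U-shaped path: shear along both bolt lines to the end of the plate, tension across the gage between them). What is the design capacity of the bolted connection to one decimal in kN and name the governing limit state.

273.4 kN (net-section rupture governs)

Bolt shear: A_b = π(22)²/4 = 380.13 mm². φR_n = 0.75 × 372 × 380.13 × 8 × 1 = 848.5 kN.
Bearing (6 mm plate, F_u = 450 MPa): end bolts L_c = 39 − 24/2 = 27, R_n = min(1.2×27×6×450, 2.4×22×6×450) = 87.48 kN/bolt; interior L_c = 66 − 24 = 42, R_n = 136.08 kN/bolt. φR_n = 0.75 × (2×87.48 + 6×136.08) = 743.6 kN.
Tension rupture (net): A_n = (187 − 2×26)×6 = 810 mm² (U = 1.0, A_e = A_n). φR_n = 0.75 × 450 × 810 = 273.4 kN.
Block shear: shear path 2×[39+3×66] = 2×237 mm, A_gv = 2844, A_nv = 2×(237 − 3.5×26)×6 = 1752 mm²; tension across gage: (58 − 1×26)×6 = 192 mm². R_n = min(0.6×450×1752, 0.6×345×2844) + 1.0×450×192 = min(473.04, 588.71) + 86.4 = 559.44 kN. φR_n = 0.75 × 559.44 = 419.6 kN.
Governing: min(848.5, 743.6, 273.4, 419.6) = 273.4 kN → net-section rupture.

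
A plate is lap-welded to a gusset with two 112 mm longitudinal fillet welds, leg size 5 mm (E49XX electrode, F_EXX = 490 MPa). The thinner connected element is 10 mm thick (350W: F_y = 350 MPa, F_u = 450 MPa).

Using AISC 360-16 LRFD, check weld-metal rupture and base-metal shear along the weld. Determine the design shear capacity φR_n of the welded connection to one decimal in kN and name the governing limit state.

174.6 kN (weld metal governs)

Weld metal: throat = 0.707×5 = 3.535 mm, L = 2×112 = 224 mm. φR_n = 0.75 × 0.6 × 490 × 3.535 × 224 = 174.6 kN.
Base metal shear (10 mm plate): yield φR_n = 1.0×0.6×350×10×224 = 470.4 kN; rupture φR_n = 0.75×0.6×450×10×224 = 453.6 kN; take 453.6 kN (rupture).
Governing: min(174.6, 453.6) = 174.6 kN → weld metal.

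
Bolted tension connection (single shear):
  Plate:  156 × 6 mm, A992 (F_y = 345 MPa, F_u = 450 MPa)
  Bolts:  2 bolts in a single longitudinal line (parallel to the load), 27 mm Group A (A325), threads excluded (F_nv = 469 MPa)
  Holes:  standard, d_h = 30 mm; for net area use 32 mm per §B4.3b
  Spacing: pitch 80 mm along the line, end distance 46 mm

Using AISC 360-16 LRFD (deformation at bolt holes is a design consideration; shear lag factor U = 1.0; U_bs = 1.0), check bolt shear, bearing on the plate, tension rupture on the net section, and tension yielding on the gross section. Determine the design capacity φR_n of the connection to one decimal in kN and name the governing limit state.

196.8 kN (bearing governs)

Bolt shear: A_b = π(27)²/4 = 572.56 mm². φR_n = 0.75 × 469 × 572.56 × 2 × 1 = 402.8 kN.
Bearing (6 mm plate, F_u = 450 MPa): end bolts L_c = 46 − 30/2 = 31, R_n = min(1.2×31×6×450, 2.4×27×6×450) = 100.44 kN/bolt; interior L_c = 80 − 30 = 50, R_n = 162 kN/bolt. φR_n = 0.75 × (1×100.44 + 1×162) = 196.8 kN.
Tension rupture (net): A_n = (156 − 1×32)×6 = 744 mm² (U = 1.0, A_e = A_n). φR_n = 0.75 × 450 × 744 = 251.1 kN.
Tension yield (gross): A_g = 156×6 = 936 mm². φR_n = 0.90 × 345 × 936 = 290.6 kN.
Governing: min(402.8, 196.8, 251.1, 290.6) = 196.8 kN → bearing.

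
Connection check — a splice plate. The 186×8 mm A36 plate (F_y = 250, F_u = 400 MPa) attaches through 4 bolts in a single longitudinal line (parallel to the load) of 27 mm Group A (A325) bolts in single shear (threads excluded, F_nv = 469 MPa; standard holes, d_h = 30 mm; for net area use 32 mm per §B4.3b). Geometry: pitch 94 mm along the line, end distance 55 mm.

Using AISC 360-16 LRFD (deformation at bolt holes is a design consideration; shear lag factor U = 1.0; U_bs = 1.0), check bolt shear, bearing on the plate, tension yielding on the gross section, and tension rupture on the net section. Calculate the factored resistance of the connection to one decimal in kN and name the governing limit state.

334.8 kN (gross-section yield governs)

Bolt shear: A_b = π(27)²/4 = 572.56 mm². φR_n = 0.75 × 469 × 572.56 × 4 × 1 = 805.6 kN.
Bearing (8 mm plate, F_u = 400 MPa): end bolts L_c = 55 − 30/2 = 40, R_n = min(1.2×40×8×400, 2.4×27×8×400) = 153.6 kN/bolt; interior L_c = 94 − 30 = 64, R_n = 207.36 kN/bolt. φR_n = 0.75 × (1×153.6 + 3×207.36) = 581.8 kN.
Tension yield (gross): A_g = 186×8 = 1488 mm². φR_n = 0.90 × 250 × 1488 = 334.8 kN.
Tension rupture (net): A_n = (186 − 1×32)×8 = 1232 mm² (U = 1.0, A_e = A_n). φR_n = 0.75 × 400 × 1232 = 369.6 kN.
Governing: min(805.6, 581.8, 334.8, 369.6) = 334.8 kN → gross-section yield.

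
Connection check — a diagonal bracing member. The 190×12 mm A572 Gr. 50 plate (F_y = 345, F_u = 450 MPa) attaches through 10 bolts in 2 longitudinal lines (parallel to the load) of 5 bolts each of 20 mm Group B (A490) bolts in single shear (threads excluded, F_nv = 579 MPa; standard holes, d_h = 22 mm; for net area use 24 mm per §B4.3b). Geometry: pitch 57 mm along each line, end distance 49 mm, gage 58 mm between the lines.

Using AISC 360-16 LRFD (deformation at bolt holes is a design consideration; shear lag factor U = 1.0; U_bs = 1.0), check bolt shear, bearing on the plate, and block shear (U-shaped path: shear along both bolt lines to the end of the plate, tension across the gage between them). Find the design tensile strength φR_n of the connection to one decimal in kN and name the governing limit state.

Bolt shear: A_b = π(20)²/4 = 314.16 mm². φR_n = 0.75 × 579 × 314.16 × 10 × 1 = 1364.2 kN.
Bearing (12 mm plate, F_u = 450 MPa): end bolts L_c = 49 − 22/2 = 38, R_n = min(1.2×38×12×450, 2.4×20×12×450) = 246.24 kN/bolt; interior L_c = 57 − 22 = 35, R_n = 226.8 kN/bolt. φR_n = 0.75 × (2×246.24 + 8×226.8) = 1730.2 kN.
Block shear: shear path 2×[49+4×57] = 2×277 mm, A_gv = 6648, A_nv = 2×(277 − 4.5×24)×12 = 4056 mm²; tension across gage: (58 − 1×24)×12 = 408 mm². R_n = min(0.6×450×4056, 0.6×345×6648) + 1.0×450×408 = min(1095.1, 1376.1) + 183.6 = 1278.7 kN. φR_n = 0.75 × 1278.7 = 959.0 kN.
Governing: min(1364.2, 1730.2, 959.0) = 959.0 kN → block shear.

959.0 kN (block shear governs)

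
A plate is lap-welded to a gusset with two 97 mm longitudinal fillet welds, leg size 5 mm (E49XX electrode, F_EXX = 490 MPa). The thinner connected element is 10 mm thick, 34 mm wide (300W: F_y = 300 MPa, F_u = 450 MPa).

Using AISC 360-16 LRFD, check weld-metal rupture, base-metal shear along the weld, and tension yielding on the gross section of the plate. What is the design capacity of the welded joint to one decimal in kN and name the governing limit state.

91.8 kN (gross-section yield governs)

Weld metal: throat = 0.707×5 = 3.535 mm, L = 2×97 = 194 mm. φR_n = 0.75 × 0.6 × 490 × 3.535 × 194 = 151.2 kN.
Base metal shear (10 mm plate): yield φR_n = 1.0×0.6×300×10×194 = 349.2 kN; rupture φR_n = 0.75×0.6×450×10×194 = 392.9 kN; take 349.2 kN (yield).
Tension yield (gross): A_g = 34×10 = 340 mm². φR_n = 0.90 × 300 × 340 = 91.8 kN.
Governing: min(151.2, 349.2, 91.8) = 91.8 kN → gross-section yield.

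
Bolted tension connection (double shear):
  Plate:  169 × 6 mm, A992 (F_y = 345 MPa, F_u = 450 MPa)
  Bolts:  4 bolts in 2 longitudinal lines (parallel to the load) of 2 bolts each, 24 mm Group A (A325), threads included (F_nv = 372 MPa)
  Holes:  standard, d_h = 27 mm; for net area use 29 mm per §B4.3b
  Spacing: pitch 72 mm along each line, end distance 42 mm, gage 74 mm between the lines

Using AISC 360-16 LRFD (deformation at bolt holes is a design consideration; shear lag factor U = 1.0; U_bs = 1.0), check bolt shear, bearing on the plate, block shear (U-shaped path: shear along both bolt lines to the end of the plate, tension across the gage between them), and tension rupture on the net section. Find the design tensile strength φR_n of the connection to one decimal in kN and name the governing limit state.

Bolt shear: A_b = π(24)²/4 = 452.39 mm². φR_n = 0.75 × 372 × 452.39 × 4 × 2 = 1009.7 kN.
Bearing (6 mm plate, F_u = 450 MPa): end bolts L_c = 42 − 27/2 = 28.5, R_n = min(1.2×28.5×6×450, 2.4×24×6×450) = 92.34 kN/bolt; interior L_c = 72 − 27 = 45, R_n = 145.8 kN/bolt. φR_n = 0.75 × (2×92.34 + 2×145.8) = 357.2 kN.
Block shear: shear path 2×[42+1×72] = 2×114 mm, A_gv = 1368, A_nv = 2×(114 − 1.5×29)×6 = 846 mm²; tension across gage: (74 − 1×29)×6 = 270 mm². R_n = min(0.6×450×846, 0.6×345×1368) + 1.0×450×270 = min(228.42, 283.18) + 121.5 = 349.92 kN. φR_n = 0.75 × 349.92 = 262.4 kN.
Tension rupture (net): A_n = (169 − 2×29)×6 = 666 mm² (U = 1.0, A_e = A_n). φR_n = 0.75 × 450 × 666 = 224.8 kN.
Governing: min(1009.7, 357.2, 262.4, 224.8) = 224.8 kN → net-section rupture.

224.8 kN (net-section rupture governs)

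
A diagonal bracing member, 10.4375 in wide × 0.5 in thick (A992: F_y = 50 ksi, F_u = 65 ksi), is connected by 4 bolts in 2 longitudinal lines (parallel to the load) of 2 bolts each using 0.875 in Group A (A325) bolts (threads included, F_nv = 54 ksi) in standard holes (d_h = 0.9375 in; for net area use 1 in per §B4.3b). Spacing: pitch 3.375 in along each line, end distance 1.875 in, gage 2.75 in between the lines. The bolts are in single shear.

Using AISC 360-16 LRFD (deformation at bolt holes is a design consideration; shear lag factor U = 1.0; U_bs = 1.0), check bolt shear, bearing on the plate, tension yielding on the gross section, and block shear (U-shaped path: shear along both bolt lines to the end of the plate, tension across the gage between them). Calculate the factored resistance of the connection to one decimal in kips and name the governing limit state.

97.4 kips (bolt shear governs)

Bolt shear: A_b = π(0.875)²/4 = 0.60132 in². φR_n = 0.75 × 54 × 0.60132 × 4 × 1 = 97.4 kips.
Bearing (0.5 in plate, F_u = 65 ksi): end bolts L_c = 1.875 − 0.9375/2 = 1.40625, R_n = min(1.2×1.40625×0.5×65, 2.4×0.875×0.5×65) = 54.844 kips/bolt; interior L_c = 3.375 − 0.9375 = 2.4375, R_n = 68.25 kips/bolt. φR_n = 0.75 × (2×54.844 + 2×68.25) = 184.6 kips.
Tension yield (gross): A_g = 10.4375×0.5 = 5.2188 in². φR_n = 0.90 × 50 × 5.2188 = 234.8 kips.
Block shear: shear path 2×[1.875+1×3.375] = 2×5.25 in, A_gv = 5.25, A_nv = 2×(5.25 − 1.5×1)×0.5 = 3.75 in²; tension across gage: (2.75 − 1×1)×0.5 = 0.875 in². R_n = min(0.6×65×3.75, 0.6×50×5.25) + 1.0×65×0.875 = min(146.25, 157.5) + 56.875 = 203.13 kips. φR_n = 0.75 × 203.13 = 152.3 kips.
Governing: min(97.4, 184.6, 234.8, 152.3) = 97.4 kips → bolt shear.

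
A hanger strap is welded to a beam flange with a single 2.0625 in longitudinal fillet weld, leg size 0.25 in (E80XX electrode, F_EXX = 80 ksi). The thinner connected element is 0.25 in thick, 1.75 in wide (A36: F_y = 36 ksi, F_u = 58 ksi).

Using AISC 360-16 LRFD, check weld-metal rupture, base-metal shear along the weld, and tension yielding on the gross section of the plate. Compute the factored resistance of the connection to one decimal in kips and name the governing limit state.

Weld metal: throat = 0.707×0.25 = 0.17675 in, L = 2.0625 in. φR_n = 0.75 × 0.6 × 80 × 0.17675 × 2.0625 = 13.1 kips.
Base metal shear (0.25 in plate): yield φR_n = 1.0×0.6×36×0.25×2.0625 = 11.1 kips; rupture φR_n = 0.75×0.6×58×0.25×2.0625 = 13.5 kips; take 11.1 kips (yield).
Tension yield (gross): A_g = 1.75×0.25 = 0.4375 in². φR_n = 0.90 × 36 × 0.4375 = 14.2 kips.
Governing: min(13.1, 11.1, 14.2) = 11.1 kips → base-metal shear.

11.1 kips (base-metal shear governs)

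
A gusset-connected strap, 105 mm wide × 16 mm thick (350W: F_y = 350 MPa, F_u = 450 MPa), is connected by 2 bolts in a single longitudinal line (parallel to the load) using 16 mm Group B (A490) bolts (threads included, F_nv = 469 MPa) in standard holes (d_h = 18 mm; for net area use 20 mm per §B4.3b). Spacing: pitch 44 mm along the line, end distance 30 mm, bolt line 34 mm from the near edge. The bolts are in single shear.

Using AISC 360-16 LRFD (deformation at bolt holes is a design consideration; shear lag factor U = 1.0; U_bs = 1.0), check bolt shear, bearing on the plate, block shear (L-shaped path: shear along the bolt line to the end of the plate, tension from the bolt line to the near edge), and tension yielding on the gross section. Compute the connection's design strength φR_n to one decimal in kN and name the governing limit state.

141.4 kN (bolt shear governs)

Bolt shear: A_b = π(16)²/4 = 201.06 mm². φR_n = 0.75 × 469 × 201.06 × 2 × 1 = 141.4 kN.
Bearing (16 mm plate, F_u = 450 MPa): end bolts L_c = 30 − 18/2 = 21, R_n = min(1.2×21×16×450, 2.4×16×16×450) = 181.44 kN/bolt; interior L_c = 44 − 18 = 26, R_n = 224.64 kN/bolt. φR_n = 0.75 × (1×181.44 + 1×224.64) = 304.6 kN.
Block shear: shear path 1×[30+1×44] = 1×74 mm, A_gv = 1184, A_nv = 1×(74 − 1.5×20)×16 = 704 mm²; tension to near edge: (34 − 0.5×20)×16 = 384 mm². R_n = min(0.6×450×704, 0.6×350×1184) + 1.0×450×384 = min(190.08, 248.64) + 172.8 = 362.88 kN. φR_n = 0.75 × 362.88 = 272.2 kN.
Tension yield (gross): A_g = 105×16 = 1680 mm². φR_n = 0.90 × 350 × 1680 = 529.2 kN.
Governing: min(141.4, 304.6, 272.2, 529.2) = 141.4 kN → bolt shear.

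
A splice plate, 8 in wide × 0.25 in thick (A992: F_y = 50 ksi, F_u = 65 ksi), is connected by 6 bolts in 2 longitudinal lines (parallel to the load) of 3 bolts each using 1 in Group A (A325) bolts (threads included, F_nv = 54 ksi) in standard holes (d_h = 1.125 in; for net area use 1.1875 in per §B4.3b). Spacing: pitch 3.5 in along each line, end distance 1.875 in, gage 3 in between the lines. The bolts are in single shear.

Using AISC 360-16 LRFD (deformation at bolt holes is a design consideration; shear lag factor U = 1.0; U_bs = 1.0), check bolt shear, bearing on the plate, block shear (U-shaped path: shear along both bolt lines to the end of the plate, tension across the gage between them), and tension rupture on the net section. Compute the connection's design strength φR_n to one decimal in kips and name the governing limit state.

68.6 kips (net-section rupture governs)

Bolt shear: A_b = π(1)²/4 = 0.7854 in². φR_n = 0.75 × 54 × 0.7854 × 6 × 1 = 190.9 kips.
Bearing (0.25 in plate, F_u = 65 ksi): end bolts L_c = 1.875 − 1.125/2 = 1.3125, R_n = min(1.2×1.3125×0.25×65, 2.4×1×0.25×65) = 25.594 kips/bolt; interior L_c = 3.5 − 1.125 = 2.375, R_n = 39 kips/bolt. φR_n = 0.75 × (2×25.594 + 4×39) = 155.4 kips.
Block shear: shear path 2×[1.875+2×3.5] = 2×8.875 in, A_gv = 4.4375, A_nv = 2×(8.875 − 2.5×1.1875)×0.25 = 2.9531 in²; tension across gage: (3 − 1×1.1875)×0.25 = 0.45313 in². R_n = min(0.6×65×2.9531, 0.6×50×4.4375) + 1.0×65×0.45313 = min(115.17, 133.13) + 29.453 = 144.62 kips. φR_n = 0.75 × 144.62 = 108.5 kips.
Tension rupture (net): A_n = (8 − 2×1.1875)×0.25 = 1.4063 in² (U = 1.0, A_e = A_n). φR_n = 0.75 × 65 × 1.4063 = 68.6 kips.
Governing: min(190.9, 155.4, 108.5, 68.6) = 68.6 kips → net-section rupture.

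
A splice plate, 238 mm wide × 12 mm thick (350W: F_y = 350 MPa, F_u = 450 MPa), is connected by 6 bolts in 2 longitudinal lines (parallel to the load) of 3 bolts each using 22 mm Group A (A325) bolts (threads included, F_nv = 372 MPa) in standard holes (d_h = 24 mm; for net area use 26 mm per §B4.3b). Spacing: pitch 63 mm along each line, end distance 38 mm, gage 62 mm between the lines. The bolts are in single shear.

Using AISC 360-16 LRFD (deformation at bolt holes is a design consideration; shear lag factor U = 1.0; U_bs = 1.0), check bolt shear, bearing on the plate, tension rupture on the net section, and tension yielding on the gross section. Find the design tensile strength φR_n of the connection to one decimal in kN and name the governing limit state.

Bolt shear: A_b = π(22)²/4 = 380.13 mm². φR_n = 0.75 × 372 × 380.13 × 6 × 1 = 636.3 kN.
Bearing (12 mm plate, F_u = 450 MPa): end bolts L_c = 38 − 24/2 = 26, R_n = min(1.2×26×12×450, 2.4×22×12×450) = 168.48 kN/bolt; interior L_c = 63 − 24 = 39, R_n = 252.72 kN/bolt. φR_n = 0.75 × (2×168.48 + 4×252.72) = 1010.9 kN.
Tension rupture (net): A_n = (238 − 2×26)×12 = 2232 mm² (U = 1.0, A_e = A_n). φR_n = 0.75 × 450 × 2232 = 753.3 kN.
Tension yield (gross): A_g = 238×12 = 2856 mm². φR_n = 0.90 × 350 × 2856 = 899.6 kN.
Governing: min(636.3, 1010.9, 753.3, 899.6) = 636.3 kN → bolt shear.

636.3 kN (bolt shear governs)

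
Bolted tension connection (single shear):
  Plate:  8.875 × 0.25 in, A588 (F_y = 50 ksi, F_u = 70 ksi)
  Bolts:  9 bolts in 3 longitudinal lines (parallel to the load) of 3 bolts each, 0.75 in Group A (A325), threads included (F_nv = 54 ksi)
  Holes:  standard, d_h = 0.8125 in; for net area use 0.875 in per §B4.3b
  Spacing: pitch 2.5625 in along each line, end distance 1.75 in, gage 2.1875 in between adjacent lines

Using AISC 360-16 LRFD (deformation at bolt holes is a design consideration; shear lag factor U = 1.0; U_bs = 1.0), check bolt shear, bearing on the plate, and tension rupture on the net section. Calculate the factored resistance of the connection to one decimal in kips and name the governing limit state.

82.0 kips (net-section rupture governs)

Bolt shear: A_b = π(0.75)²/4 = 0.44179 in². φR_n = 0.75 × 54 × 0.44179 × 9 × 1 = 161.0 kips.
Bearing (0.25 in plate, F_u = 70 ksi): end bolts L_c = 1.75 − 0.8125/2 = 1.34375, R_n = min(1.2×1.34375×0.25×70, 2.4×0.75×0.25×70) = 28.219 kips/bolt; interior L_c = 2.5625 − 0.8125 = 1.75, R_n = 31.5 kips/bolt. φR_n = 0.75 × (3×28.219 + 6×31.5) = 205.2 kips.
Tension rupture (net): A_n = (8.875 − 3×0.875)×0.25 = 1.5625 in² (U = 1.0, A_e = A_n). φR_n = 0.75 × 70 × 1.5625 = 82.0 kips.
Governing: min(161.0, 205.2, 82.0) = 82.0 kips → net-section rupture.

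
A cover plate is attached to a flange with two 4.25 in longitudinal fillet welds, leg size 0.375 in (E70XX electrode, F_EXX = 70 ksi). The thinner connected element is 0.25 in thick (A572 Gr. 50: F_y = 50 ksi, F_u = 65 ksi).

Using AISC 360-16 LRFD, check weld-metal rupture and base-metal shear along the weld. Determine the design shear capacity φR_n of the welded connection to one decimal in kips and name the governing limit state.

62.2 kips (base-metal shear governs)

Weld metal: throat = 0.707×0.375 = 0.26513 in, L = 2×4.25 = 8.5 in. φR_n = 0.75 × 0.6 × 70 × 0.26513 × 8.5 = 71.0 kips.
Base metal shear (0.25 in plate): yield φR_n = 1.0×0.6×50×0.25×8.5 = 63.8 kips; rupture φR_n = 0.75×0.6×65×0.25×8.5 = 62.2 kips; take 62.2 kips (rupture).
Governing: min(71.0, 62.2) = 62.2 kips → base-metal shear.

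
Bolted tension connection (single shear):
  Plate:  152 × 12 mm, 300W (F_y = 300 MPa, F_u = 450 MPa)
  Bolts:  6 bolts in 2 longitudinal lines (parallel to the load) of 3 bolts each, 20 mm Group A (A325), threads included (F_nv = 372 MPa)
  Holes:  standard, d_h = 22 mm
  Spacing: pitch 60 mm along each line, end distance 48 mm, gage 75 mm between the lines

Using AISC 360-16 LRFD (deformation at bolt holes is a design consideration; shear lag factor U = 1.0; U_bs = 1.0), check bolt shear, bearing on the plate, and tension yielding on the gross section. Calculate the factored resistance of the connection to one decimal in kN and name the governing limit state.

492.5 kN (gross-section yield governs)

Bolt shear: A_b = π(20)²/4 = 314.16 mm². φR_n = 0.75 × 372 × 314.16 × 6 × 1 = 525.9 kN.
Bearing (12 mm plate, F_u = 450 MPa): end bolts L_c = 48 − 22/2 = 37, R_n = min(1.2×37×12×450, 2.4×20×12×450) = 239.76 kN/bolt; interior L_c = 60 − 22 = 38, R_n = 246.24 kN/bolt. φR_n = 0.75 × (2×239.76 + 4×246.24) = 1098.4 kN.
Tension yield (gross): A_g = 152×12 = 1824 mm². φR_n = 0.90 × 300 × 1824 = 492.5 kN.
Governing: min(525.9, 1098.4, 492.5) = 492.5 kN → gross-section yield.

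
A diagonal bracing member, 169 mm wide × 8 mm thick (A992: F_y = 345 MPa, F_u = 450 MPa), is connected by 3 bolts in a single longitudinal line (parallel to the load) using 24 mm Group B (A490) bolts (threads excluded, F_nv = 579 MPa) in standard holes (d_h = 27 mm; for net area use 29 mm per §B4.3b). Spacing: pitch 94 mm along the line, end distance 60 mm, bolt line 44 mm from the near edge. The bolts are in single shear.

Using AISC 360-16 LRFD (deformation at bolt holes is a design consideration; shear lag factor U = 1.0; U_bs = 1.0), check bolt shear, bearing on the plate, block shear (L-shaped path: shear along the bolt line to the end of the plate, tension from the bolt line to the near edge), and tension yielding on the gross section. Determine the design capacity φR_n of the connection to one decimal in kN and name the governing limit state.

Bolt shear: A_b = π(24)²/4 = 452.39 mm². φR_n = 0.75 × 579 × 452.39 × 3 × 1 = 589.4 kN.
Bearing (8 mm plate, F_u = 450 MPa): end bolts L_c = 60 − 27/2 = 46.5, R_n = min(1.2×46.5×8×450, 2.4×24×8×450) = 200.88 kN/bolt; interior L_c = 94 − 27 = 67, R_n = 207.36 kN/bolt. φR_n = 0.75 × (1×200.88 + 2×207.36) = 461.7 kN.
Block shear: shear path 1×[60+2×94] = 1×248 mm, A_gv = 1984, A_nv = 1×(248 − 2.5×29)×8 = 1404 mm²; tension to near edge: (44 − 0.5×29)×8 = 236 mm². R_n = min(0.6×450×1404, 0.6×345×1984) + 1.0×450×236 = min(379.08, 410.69) + 106.2 = 485.28 kN. φR_n = 0.75 × 485.28 = 364.0 kN.
Tension yield (gross): A_g = 169×8 = 1352 mm². φR_n = 0.90 × 345 × 1352 = 419.8 kN.
Governing: min(589.4, 461.7, 364.0, 419.8) = 364.0 kN → block shear.

364.0 kN (block shear governs)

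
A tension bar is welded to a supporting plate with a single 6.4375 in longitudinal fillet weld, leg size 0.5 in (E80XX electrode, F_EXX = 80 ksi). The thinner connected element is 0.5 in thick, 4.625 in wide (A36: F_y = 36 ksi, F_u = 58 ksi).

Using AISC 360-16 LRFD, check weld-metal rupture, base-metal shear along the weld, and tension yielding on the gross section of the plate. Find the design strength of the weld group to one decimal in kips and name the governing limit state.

69.5 kips (base-metal shear governs)

Weld metal: throat = 0.707×0.5 = 0.3535 in, L = 6.4375 in. φR_n = 0.75 × 0.6 × 80 × 0.3535 × 6.4375 = 81.9 kips.
Base metal shear (0.5 in plate): yield φR_n = 1.0×0.6×36×0.5×6.4375 = 69.5 kips; rupture φR_n = 0.75×0.6×58×0.5×6.4375 = 84.0 kips; take 69.5 kips (yield).
Tension yield (gross): A_g = 4.625×0.5 = 2.3125 in². φR_n = 0.90 × 36 × 2.3125 = 74.9 kips.
Governing: min(81.9, 69.5, 74.9) = 69.5 kips → base-metal shear.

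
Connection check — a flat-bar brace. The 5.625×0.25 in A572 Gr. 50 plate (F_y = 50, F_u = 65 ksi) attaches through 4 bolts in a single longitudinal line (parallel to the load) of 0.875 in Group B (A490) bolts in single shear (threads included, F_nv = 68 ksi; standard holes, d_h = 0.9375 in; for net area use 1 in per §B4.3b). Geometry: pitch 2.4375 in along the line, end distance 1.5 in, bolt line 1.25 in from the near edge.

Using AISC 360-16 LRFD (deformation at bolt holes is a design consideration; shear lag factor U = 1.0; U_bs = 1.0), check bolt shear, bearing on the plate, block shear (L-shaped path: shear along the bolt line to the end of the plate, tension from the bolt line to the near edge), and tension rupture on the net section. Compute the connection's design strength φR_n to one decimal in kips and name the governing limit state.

Bolt shear: A_b = π(0.875)²/4 = 0.60132 in². φR_n = 0.75 × 68 × 0.60132 × 4 × 1 = 122.7 kips.
Bearing (0.25 in plate, F_u = 65 ksi): end bolts L_c = 1.5 − 0.9375/2 = 1.03125, R_n = min(1.2×1.03125×0.25×65, 2.4×0.875×0.25×65) = 20.109 kips/bolt; interior L_c = 2.4375 − 0.9375 = 1.5, R_n = 29.25 kips/bolt. φR_n = 0.75 × (1×20.109 + 3×29.25) = 80.9 kips.
Block shear: shear path 1×[1.5+3×2.4375] = 1×8.8125 in, A_gv = 2.2031, A_nv = 1×(8.8125 − 3.5×1)×0.25 = 1.3281 in²; tension to near edge: (1.25 − 0.5×1)×0.25 = 0.1875 in². R_n = min(0.6×65×1.3281, 0.6×50×2.2031) + 1.0×65×0.1875 = min(51.796, 66.093) + 12.188 = 63.984 kips. φR_n = 0.75 × 63.984 = 48.0 kips.
Tension rupture (net): A_n = (5.625 − 1×1)×0.25 = 1.1563 in² (U = 1.0, A_e = A_n). φR_n = 0.75 × 65 × 1.1563 = 56.4 kips.
Governing: min(122.7, 80.9, 48.0, 56.4) = 48.0 kips → block shear.

48.0 kips (block shear governs)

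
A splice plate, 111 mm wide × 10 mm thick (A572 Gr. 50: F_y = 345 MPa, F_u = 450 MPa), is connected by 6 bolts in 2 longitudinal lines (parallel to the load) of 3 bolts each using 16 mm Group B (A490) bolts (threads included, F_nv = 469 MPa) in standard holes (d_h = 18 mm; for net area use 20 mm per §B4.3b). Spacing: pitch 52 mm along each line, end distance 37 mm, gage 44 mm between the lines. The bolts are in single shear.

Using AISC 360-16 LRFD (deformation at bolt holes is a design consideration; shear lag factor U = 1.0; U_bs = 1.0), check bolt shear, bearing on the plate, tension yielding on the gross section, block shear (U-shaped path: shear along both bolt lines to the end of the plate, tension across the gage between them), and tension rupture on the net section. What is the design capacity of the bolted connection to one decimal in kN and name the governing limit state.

Bolt shear: A_b = π(16)²/4 = 201.06 mm². φR_n = 0.75 × 469 × 201.06 × 6 × 1 = 424.3 kN.
Bearing (10 mm plate, F_u = 450 MPa): end bolts L_c = 37 − 18/2 = 28, R_n = min(1.2×28×10×450, 2.4×16×10×450) = 151.2 kN/bolt; interior L_c = 52 − 18 = 34, R_n = 172.8 kN/bolt. φR_n = 0.75 × (2×151.2 + 4×172.8) = 745.2 kN.
Tension yield (gross): A_g = 111×10 = 1110 mm². φR_n = 0.90 × 345 × 1110 = 344.7 kN.
Block shear: shear path 2×[37+2×52] = 2×141 mm, A_gv = 2820, A_nv = 2×(141 − 2.5×20)×10 = 1820 mm²; tension across gage: (44 − 1×20)×10 = 240 mm². R_n = min(0.6×450×1820, 0.6×345×2820) + 1.0×450×240 = min(491.4, 583.74) + 108 = 599.4 kN. φR_n = 0.75 × 599.4 = 449.6 kN.
Tension rupture (net): A_n = (111 − 2×20)×10 = 710 mm² (U = 1.0, A_e = A_n). φR_n = 0.75 × 450 × 710 = 239.6 kN.
Governing: min(424.3, 745.2, 344.7, 449.6, 239.6) = 239.6 kN → net-section rupture.

239.6 kN (net-section rupture governs)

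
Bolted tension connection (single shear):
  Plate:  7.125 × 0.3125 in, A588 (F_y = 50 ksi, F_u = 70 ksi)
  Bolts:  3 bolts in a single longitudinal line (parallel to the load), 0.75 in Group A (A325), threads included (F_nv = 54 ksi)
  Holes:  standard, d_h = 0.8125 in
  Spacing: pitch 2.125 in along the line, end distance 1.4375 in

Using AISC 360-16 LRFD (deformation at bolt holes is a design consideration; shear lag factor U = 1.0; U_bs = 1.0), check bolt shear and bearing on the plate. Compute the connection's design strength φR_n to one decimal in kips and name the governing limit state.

Bolt shear: A_b = π(0.75)²/4 = 0.44179 in². φR_n = 0.75 × 54 × 0.44179 × 3 × 1 = 53.7 kips.
Bearing (0.3125 in plate, F_u = 70 ksi): end bolts L_c = 1.4375 − 0.8125/2 = 1.03125, R_n = min(1.2×1.03125×0.3125×70, 2.4×0.75×0.3125×70) = 27.07 kips/bolt; interior L_c = 2.125 − 0.8125 = 1.3125, R_n = 34.453 kips/bolt. φR_n = 0.75 × (1×27.07 + 2×34.453) = 72.0 kips.
Governing: min(53.7, 72.0) = 53.7 kips → bolt shear.

53.7 kips (bolt shear governs)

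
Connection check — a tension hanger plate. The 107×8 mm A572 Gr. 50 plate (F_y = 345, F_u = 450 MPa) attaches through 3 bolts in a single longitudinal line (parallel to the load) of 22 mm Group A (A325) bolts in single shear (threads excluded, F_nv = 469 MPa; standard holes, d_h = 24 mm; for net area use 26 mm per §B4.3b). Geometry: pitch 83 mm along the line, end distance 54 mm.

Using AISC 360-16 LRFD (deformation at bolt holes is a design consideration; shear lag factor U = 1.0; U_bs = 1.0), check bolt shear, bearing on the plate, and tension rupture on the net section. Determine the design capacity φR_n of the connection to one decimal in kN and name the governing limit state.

Bolt shear: A_b = π(22)²/4 = 380.13 mm². φR_n = 0.75 × 469 × 380.13 × 3 × 1 = 401.1 kN.
Bearing (8 mm plate, F_u = 450 MPa): end bolts L_c = 54 − 24/2 = 42, R_n = min(1.2×42×8×450, 2.4×22×8×450) = 181.44 kN/bolt; interior L_c = 83 − 24 = 59, R_n = 190.08 kN/bolt. φR_n = 0.75 × (1×181.44 + 2×190.08) = 421.2 kN.
Tension rupture (net): A_n = (107 − 1×26)×8 = 648 mm² (U = 1.0, A_e = A_n). φR_n = 0.75 × 450 × 648 = 218.7 kN.
Governing: min(401.1, 421.2, 218.7) = 218.7 kN → net-section rupture.

218.7 kN (net-section rupture governs)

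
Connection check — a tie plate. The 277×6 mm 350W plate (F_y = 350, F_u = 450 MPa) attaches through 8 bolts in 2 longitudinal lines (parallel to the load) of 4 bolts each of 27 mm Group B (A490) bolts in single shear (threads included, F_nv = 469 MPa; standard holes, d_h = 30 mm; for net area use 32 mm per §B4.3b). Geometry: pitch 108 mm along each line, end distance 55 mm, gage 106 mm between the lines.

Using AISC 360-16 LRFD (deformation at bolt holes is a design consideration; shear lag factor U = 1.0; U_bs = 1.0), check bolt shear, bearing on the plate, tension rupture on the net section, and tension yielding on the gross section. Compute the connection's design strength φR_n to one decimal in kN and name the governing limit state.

431.3 kN (net-section rupture governs)

Bolt shear: A_b = π(27)²/4 = 572.56 mm². φR_n = 0.75 × 469 × 572.56 × 8 × 1 = 1611.2 kN.
Bearing (6 mm plate, F_u = 450 MPa): end bolts L_c = 55 − 30/2 = 40, R_n = min(1.2×40×6×450, 2.4×27×6×450) = 129.6 kN/bolt; interior L_c = 108 − 30 = 78, R_n = 174.96 kN/bolt. φR_n = 0.75 × (2×129.6 + 6×174.96) = 981.7 kN.
Tension rupture (net): A_n = (277 − 2×32)×6 = 1278 mm² (U = 1.0, A_e = A_n). φR_n = 0.75 × 450 × 1278 = 431.3 kN.
Tension yield (gross): A_g = 277×6 = 1662 mm². φR_n = 0.90 × 350 × 1662 = 523.5 kN.
Governing: min(1611.2, 981.7, 431.3, 523.5) = 431.3 kN → net-section rupture.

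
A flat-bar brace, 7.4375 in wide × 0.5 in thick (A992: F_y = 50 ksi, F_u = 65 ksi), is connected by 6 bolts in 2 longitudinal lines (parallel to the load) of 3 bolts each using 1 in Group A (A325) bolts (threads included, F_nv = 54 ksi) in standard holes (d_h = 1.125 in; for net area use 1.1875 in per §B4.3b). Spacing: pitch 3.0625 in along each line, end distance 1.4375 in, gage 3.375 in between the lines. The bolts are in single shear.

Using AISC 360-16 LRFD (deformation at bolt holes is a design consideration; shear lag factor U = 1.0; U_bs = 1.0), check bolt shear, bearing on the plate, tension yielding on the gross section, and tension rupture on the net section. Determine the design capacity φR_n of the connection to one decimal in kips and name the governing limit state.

Bolt shear: A_b = π(1)²/4 = 0.7854 in². φR_n = 0.75 × 54 × 0.7854 × 6 × 1 = 190.9 kips.
Bearing (0.5 in plate, F_u = 65 ksi): end bolts L_c = 1.4375 − 1.125/2 = 0.875, R_n = min(1.2×0.875×0.5×65, 2.4×1×0.5×65) = 34.125 kips/bolt; interior L_c = 3.0625 − 1.125 = 1.9375, R_n = 75.563 kips/bolt. φR_n = 0.75 × (2×34.125 + 4×75.563) = 277.9 kips.
Tension yield (gross): A_g = 7.4375×0.5 = 3.7188 in². φR_n = 0.90 × 50 × 3.7188 = 167.3 kips.
Tension rupture (net): A_n = (7.4375 − 2×1.1875)×0.5 = 2.5313 in² (U = 1.0, A_e = A_n). φR_n = 0.75 × 65 × 2.5313 = 123.4 kips.
Governing: min(190.9, 277.9, 167.3, 123.4) = 123.4 kips → net-section rupture.

123.4 kips (net-section rupture governs)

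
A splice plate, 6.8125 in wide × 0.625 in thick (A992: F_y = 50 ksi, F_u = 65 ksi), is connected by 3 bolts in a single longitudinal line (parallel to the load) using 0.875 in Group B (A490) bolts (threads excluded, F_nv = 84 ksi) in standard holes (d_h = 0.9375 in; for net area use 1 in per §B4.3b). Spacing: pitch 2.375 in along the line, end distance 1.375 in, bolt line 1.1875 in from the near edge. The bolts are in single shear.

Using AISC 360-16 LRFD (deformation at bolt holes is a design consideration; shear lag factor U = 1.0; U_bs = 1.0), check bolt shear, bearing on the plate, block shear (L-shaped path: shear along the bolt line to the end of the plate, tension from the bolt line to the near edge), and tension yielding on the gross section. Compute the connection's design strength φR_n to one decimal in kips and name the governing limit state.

87.2 kips (block shear governs)

Bolt shear: A_b = π(0.875)²/4 = 0.60132 in². φR_n = 0.75 × 84 × 0.60132 × 3 × 1 = 113.6 kips.
Bearing (0.625 in plate, F_u = 65 ksi): end bolts L_c = 1.375 − 0.9375/2 = 0.90625, R_n = min(1.2×0.90625×0.625×65, 2.4×0.875×0.625×65) = 44.18 kips/bolt; interior L_c = 2.375 − 0.9375 = 1.4375, R_n = 70.078 kips/bolt. φR_n = 0.75 × (1×44.18 + 2×70.078) = 138.3 kips.
Block shear: shear path 1×[1.375+2×2.375] = 1×6.125 in, A_gv = 3.8281, A_nv = 1×(6.125 − 2.5×1)×0.625 = 2.2656 in²; tension to near edge: (1.1875 − 0.5×1)×0.625 = 0.42969 in². R_n = min(0.6×65×2.2656, 0.6×50×3.8281) + 1.0×65×0.42969 = min(88.358, 114.84) + 27.93 = 116.29 kips. φR_n = 0.75 × 116.29 = 87.2 kips.
Tension yield (gross): A_g = 6.8125×0.625 = 4.2578 in². φR_n = 0.90 × 50 × 4.2578 = 191.6 kips.
Governing: min(113.6, 138.3, 87.2, 191.6) = 87.2 kips → block shear.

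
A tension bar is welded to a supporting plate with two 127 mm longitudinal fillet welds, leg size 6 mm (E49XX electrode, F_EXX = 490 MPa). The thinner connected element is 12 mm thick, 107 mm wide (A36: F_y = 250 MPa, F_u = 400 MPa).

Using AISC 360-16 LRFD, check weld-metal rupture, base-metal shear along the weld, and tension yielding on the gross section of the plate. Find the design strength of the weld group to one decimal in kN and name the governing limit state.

Weld metal: throat = 0.707×6 = 4.242 mm, L = 2×127 = 254 mm. φR_n = 0.75 × 0.6 × 490 × 4.242 × 254 = 237.6 kN.
Base metal shear (12 mm plate): yield φR_n = 1.0×0.6×250×12×254 = 457.2 kN; rupture φR_n = 0.75×0.6×400×12×254 = 548.6 kN; take 457.2 kN (yield).
Tension yield (gross): A_g = 107×12 = 1284 mm². φR_n = 0.90 × 250 × 1284 = 288.9 kN.
Governing: min(237.6, 457.2, 288.9) = 237.6 kN → weld metal.

237.6 kN (weld metal governs)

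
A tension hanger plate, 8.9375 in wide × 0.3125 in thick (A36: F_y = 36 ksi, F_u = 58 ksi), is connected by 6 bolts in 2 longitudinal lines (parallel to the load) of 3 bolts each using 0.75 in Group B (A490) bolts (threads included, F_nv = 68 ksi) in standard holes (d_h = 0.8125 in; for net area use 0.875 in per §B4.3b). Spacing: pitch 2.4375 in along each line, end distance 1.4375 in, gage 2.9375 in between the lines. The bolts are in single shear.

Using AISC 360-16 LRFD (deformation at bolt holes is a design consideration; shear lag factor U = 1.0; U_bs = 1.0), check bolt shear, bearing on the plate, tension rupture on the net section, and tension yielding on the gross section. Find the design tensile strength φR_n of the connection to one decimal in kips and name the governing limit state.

90.5 kips (gross-section yield governs)

Bolt shear: A_b = π(0.75)²/4 = 0.44179 in². φR_n = 0.75 × 68 × 0.44179 × 6 × 1 = 135.2 kips.
Bearing (0.3125 in plate, F_u = 58 ksi): end bolts L_c = 1.4375 − 0.8125/2 = 1.03125, R_n = min(1.2×1.03125×0.3125×58, 2.4×0.75×0.3125×58) = 22.43 kips/bolt; interior L_c = 2.4375 − 0.8125 = 1.625, R_n = 32.625 kips/bolt. φR_n = 0.75 × (2×22.43 + 4×32.625) = 131.5 kips.
Tension rupture (net): A_n = (8.9375 − 2×0.875)×0.3125 = 2.2461 in² (U = 1.0, A_e = A_n). φR_n = 0.75 × 58 × 2.2461 = 97.7 kips.
Tension yield (gross): A_g = 8.9375×0.3125 = 2.793 in². φR_n = 0.90 × 36 × 2.793 = 90.5 kips.
Governing: min(135.2, 131.5, 97.7, 90.5) = 90.5 kips → gross-section yield.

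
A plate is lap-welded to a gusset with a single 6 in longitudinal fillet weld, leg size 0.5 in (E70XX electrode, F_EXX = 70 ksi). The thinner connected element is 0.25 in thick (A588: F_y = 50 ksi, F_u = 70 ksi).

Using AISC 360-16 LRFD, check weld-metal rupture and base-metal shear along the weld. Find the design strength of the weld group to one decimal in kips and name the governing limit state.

45.0 kips (base-metal shear governs)

Weld metal: throat = 0.707×0.5 = 0.3535 in, L = 6 in. φR_n = 0.75 × 0.6 × 70 × 0.3535 × 6 = 66.8 kips.
Base metal shear (0.25 in plate): yield φR_n = 1.0×0.6×50×0.25×6 = 45.0 kips; rupture φR_n = 0.75×0.6×70×0.25×6 = 47.3 kips; take 45.0 kips (yield).
Governing: min(66.8, 45.0) = 45.0 kips → base-metal shear.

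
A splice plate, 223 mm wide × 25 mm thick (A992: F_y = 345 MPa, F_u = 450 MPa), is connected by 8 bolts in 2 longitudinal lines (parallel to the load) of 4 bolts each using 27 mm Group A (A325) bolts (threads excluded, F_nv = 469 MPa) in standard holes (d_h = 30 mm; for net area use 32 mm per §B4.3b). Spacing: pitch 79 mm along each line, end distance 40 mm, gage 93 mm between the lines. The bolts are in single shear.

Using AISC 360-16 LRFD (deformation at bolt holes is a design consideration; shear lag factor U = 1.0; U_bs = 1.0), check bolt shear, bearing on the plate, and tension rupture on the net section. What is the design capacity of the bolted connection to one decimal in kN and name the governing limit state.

1341.6 kN (net-section rupture governs)

Bolt shear: A_b = π(27)²/4 = 572.56 mm². φR_n = 0.75 × 469 × 572.56 × 8 × 1 = 1611.2 kN.
Bearing (25 mm plate, F_u = 450 MPa): end bolts L_c = 40 − 30/2 = 25, R_n = min(1.2×25×25×450, 2.4×27×25×450) = 337.5 kN/bolt; interior L_c = 79 − 30 = 49, R_n = 661.5 kN/bolt. φR_n = 0.75 × (2×337.5 + 6×661.5) = 3483.0 kN.
Tension rupture (net): A_n = (223 − 2×32)×25 = 3975 mm² (U = 1.0, A_e = A_n). φR_n = 0.75 × 450 × 3975 = 1341.6 kN.
Governing: min(1611.2, 3483.0, 1341.6) = 1341.6 kN → net-section rupture.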